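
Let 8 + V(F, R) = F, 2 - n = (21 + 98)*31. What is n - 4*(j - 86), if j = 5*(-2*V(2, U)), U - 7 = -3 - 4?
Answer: -3583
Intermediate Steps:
n = -3687 (n = 2 - (21 + 98)*31 = 2 - 119*31 = 2 - 1*3689 = 2 - 3689 = -3687)
U = 0 (U = 7 + (-3 - 4) = 7 - 7 = 0)
V(F, R) = -8 + F
j = 60 (j = 5*(-2*(-8 + 2)) = 5*(-2*(-6)) = 5*12 = 60)
n - 4*(j - 86) = -3687 - 4*(60 - 86) = -3687 - 4*(-26) = -3687 - 1*(-104) = -3687 + 104 = -3583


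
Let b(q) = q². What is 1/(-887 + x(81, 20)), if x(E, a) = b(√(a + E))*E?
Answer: 1/7294 ≈ 0.00013710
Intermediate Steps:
x(E, a) = E*(E + a) (x(E, a) = (√(a + E))²*E = (√(E + a))²*E = (E + a)*E = E*(E + a))
1/(-887 + x(81, 20)) = 1/(-887 + 81*(81 + 20)) = 1/(-887 + 81*101) = 1/(-887 + 8181) = 1/7294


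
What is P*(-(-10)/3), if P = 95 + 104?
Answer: 1990/3 ≈ 663.33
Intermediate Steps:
P = 199
P*(-(-10)/3) = 199*(-(-10)/3) = 199*(-2*(-5/3)) = 199*(10/3) = 1990/3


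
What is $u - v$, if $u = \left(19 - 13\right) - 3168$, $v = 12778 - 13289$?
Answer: $-2651$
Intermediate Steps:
$v = -511$ ($v = 12778 - 13289 = -511$)
$u = -3162$ ($u = 6 - 3168 = -3162$)
$u - v = -3162 - -511 = -3162 + 511 = -2651$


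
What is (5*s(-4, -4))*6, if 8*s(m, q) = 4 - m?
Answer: 30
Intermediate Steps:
s(m, q) = 1/2 - m/8 (s(m, q) = (4 - m)/8 = 1/2 - m/8)
(5*s(-4, -4))*6 = (5*(1/2 - 1/8*(-4)))*6 = (5*(1/2 + 1/2))*6 = (5*1)*6 = 5*6 = 30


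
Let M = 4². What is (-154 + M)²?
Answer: 19044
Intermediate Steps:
M = 16
(-154 + M)² = (-154 + 16)² = (-138)² = 19044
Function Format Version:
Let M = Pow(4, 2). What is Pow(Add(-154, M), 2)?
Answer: 19044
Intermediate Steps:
M = 16
Pow(Add(-154, M), 2) = Pow(Add(-154, 16), 2) = Pow(-138, 2) = 19044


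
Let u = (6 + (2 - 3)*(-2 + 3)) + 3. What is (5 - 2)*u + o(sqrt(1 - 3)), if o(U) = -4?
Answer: 20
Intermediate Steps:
u = 8 (u = (6 - 1*1) + 3 = (6 - 1) + 3 = 5 + 3 = 8)
(5 - 2)*u + o(sqrt(1 - 3)) = (5 - 2)*8 - 4 = 3*8 - 4 = 24 - 4 = 20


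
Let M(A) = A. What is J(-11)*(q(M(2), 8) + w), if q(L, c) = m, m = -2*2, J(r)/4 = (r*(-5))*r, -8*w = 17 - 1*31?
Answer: 5445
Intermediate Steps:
w = 7/4 (w = -(17 - 1*31)/8 = -(17 - 31)/8 = -1/8*(-14) = 7/4 ≈ 1.7500)
J(r) = -20*r**2 (J(r) = 4*((r*(-5))*r) = 4*((-5*r)*r) = 4*(-5*r**2) = -20*r**2)
m = -4
q(L, c) = -4
J(-11)*(q(M(2), 8) + w) = (-20*(-11)**2)*(-4 + 7/4) = -20*121*(-9/4) = -2420*(-9/4) = 5445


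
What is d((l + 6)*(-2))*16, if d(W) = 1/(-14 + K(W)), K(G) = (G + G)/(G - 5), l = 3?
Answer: -184/143 ≈ -1.2867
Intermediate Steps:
K(G) = 2*G/(-5 + G) (K(G) = (2*G)/(-5 + G) = 2*G/(-5 + G))
d(W) = 1/(-14 + 2*W/(-5 + W))
d((l + 6)*(-2))*16 = ((-5 + (3 + 6)*(-2))/(2*(35 - 6*(3 + 6)*(-2))))*16 = ((-5 + 9*(-2))/(2*(35 - 54*(-2))))*16 = ((-5 - 18)/(2*(35 - 6*(-18))))*16 = ((½)*(-23)/(35 + 108))*16 = ((½)*(-23)/143)*16 = ((½)*(1/143)*(-23))*16 = -23/286*16 = -184/143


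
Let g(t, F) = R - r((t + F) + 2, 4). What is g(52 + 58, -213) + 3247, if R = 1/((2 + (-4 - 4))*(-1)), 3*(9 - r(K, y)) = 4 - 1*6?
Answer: 6475/2 ≈ 3237.5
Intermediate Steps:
r(K, y) = 29/3 (r(K, y) = 9 - (4 - 1*6)/3 = 9 - (4 - 6)/3 = 9 - ⅓*(-2) = 9 + ⅔ = 29/3)
R = ⅙ (R = 1/((2 - 8)*(-1)) = 1/(-6*(-1)) = 1/6 = ⅙ ≈ 0.16667)
g(t, F) = -19/2 (g(t, F) = ⅙ - 1*29/3 = ⅙ - 29/3 = -19/2)
g(52 + 58, -213) + 3247 = -19/2 + 3247 = 6475/2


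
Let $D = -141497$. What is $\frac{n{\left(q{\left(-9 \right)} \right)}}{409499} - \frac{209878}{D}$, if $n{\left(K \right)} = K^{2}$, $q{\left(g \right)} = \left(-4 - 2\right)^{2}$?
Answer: $\frac{86128211234}{57942880003} \approx 1.4864$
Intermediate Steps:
$q{\left(g \right)} = 36$ ($q{\left(g \right)} = \left(-6\right)^{2} = 36$)
$\frac{n{\left(q{\left(-9 \right)} \right)}}{409499} - \frac{209878}{D} = \frac{36^{2}}{409499} - \frac{209878}{-141497} = 1296 \cdot \frac{1}{409499} - - \frac{209878}{141497} = \frac{1296}{409499} + \frac{209878}{141497} = \frac{86128211234}{57942880003}$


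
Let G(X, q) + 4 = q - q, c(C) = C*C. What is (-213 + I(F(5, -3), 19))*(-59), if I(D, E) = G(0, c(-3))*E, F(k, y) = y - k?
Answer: 17051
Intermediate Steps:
c(C) = C**2
G(X, q) = -4 (G(X, q) = -4 + (q - q) = -4 + 0 = -4)
I(D, E) = -4*E
(-213 + I(F(5, -3), 19))*(-59) = (-213 - 4*19)*(-59) = (-213 - 76)*(-59) = -289*(-59) = 17051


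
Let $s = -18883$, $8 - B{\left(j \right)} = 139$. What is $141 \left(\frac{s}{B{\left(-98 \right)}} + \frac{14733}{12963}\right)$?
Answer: $\frac{11595386544}{566051} \approx 20485.0$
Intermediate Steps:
$B{\left(j \right)} = -131$ ($B{\left(j \right)} = 8 - 139 = -131$)
$141 \left(\frac{s}{B{\left(-98 \right)}} + \frac{14733}{12963}\right) = 141 \left(- \frac{18883}{-131} + \frac{14733}{12963}\right) = 141 \left(\left(-18883\right) \left(- \frac{1}{131}\right) + 14733 \cdot \frac{1}{12963}\right) = 141 \left(\frac{18883}{131} + \frac{4911}{4321}\right) = 141 \cdot \frac{82236784}{566051} = \frac{11595386544}{566051}$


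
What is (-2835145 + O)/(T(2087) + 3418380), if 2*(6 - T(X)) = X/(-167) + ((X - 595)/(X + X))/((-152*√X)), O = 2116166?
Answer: -14395460627871166927857220947488/68443349560897940363146163376007 + 2372597217671386712*√2087/68443349560897940363146163376007 ≈ -0.21033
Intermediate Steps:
T(X) = 6 + X/334 + (-595 + X)/(608*X^(3/2)) (T(X) = 6 - (X/(-167) + ((X - 595)/(X + X))/((-152*√X)))/2 = 6 - (X*(-1/167) + ((-595 + X)/((2*X)))*(-1/(152*√X)))/2 = 6 - (-X/167 + ((-595 + X)*(1/(2*X)))*(-1/(152*√X)))/2 = 6 - (-X/167 + ((-595 + X)/(2*X))*(-1/(152*√X)))/2 = 6 - (-X/167 - (-595 + X)/(304*X^(3/2)))/2 = 6 + (X/334 + (-595 + X)/(608*X^(3/2))) = 6 + X/334 + (-595 + X)/(608*X^(3/2)))
(-2835145 + O)/(T(2087) + 3418380) = (-2835145 + 2116166)/((6 - 595*√2087/2648185952 + (1/334)*2087 + 1/(608*√2087)) + 3418380) = -718979/((6 - 595*√2087/2648185952 + 2087/334 + (√2087/2087)/608) + 3418380) = -718979/((6 - 595*√2087/2648185952 + 2087/334 + √2087/1268896) + 3418380) = -718979/((4091/334 + 373*√2087/662046488) + 3418380) = -718979/(1141743011/334 + 373*√2087/662046488)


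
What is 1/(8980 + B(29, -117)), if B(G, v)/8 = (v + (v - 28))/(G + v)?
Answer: 11/99042 ≈ 0.00011106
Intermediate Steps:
B(G, v) = 8*(-28 + 2*v)/(G + v) (B(G, v) = 8*((v + (v - 28))/(G + v)) = 8*((v + (-28 + v))/(G + v)) = 8*((-28 + 2*v)/(G + v)) = 8*(-28 + 2*v)/(G + v))
1/(8980 + B(29, -117)) = 1/(8980 + 16*(-14 - 117)/(29 - 117)) = 1/(8980 + 16*(-131)/(-88)) = 1/(8980 + 16*(-1/88)*(-131)) = 1/(8980 + 262/11) = 1/(99042/11) = 11/99042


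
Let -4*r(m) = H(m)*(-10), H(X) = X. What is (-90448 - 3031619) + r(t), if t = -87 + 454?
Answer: -6242299/2 ≈ -3.1211e+6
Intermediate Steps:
t = 367
r(m) = 5*m/2 (r(m) = -m*(-10)/4 = -(-5)*m/2 = 5*m/2)
(-90448 - 3031619) + r(t) = (-90448 - 3031619) + (5/2)*367 = -3122067 + 1835/2 = -6242299/2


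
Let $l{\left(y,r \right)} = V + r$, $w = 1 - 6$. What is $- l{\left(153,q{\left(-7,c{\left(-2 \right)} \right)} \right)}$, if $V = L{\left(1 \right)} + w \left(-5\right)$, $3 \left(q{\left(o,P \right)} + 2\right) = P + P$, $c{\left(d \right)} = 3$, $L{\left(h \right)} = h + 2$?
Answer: $-28$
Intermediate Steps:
$L{\left(h \right)} = 2 + h$
$q{\left(o,P \right)} = -2 + \frac{2 P}{3}$ ($q{\left(o,P \right)} = -2 + \frac{P + P}{3} = -2 + \frac{2 P}{3}$)
$w = -5$ ($w = 1 - 6 = -5$)
$V = 28$ ($V = \left(2 + 1\right) - -25 = 3 + 25 = 28$)
$l{\left(y,r \right)} = 28 + r$
$- l{\left(153,q{\left(-7,c{\left(-2 \right)} \right)} \right)} = - (28 + \left(-2 + \frac{2}{3} \cdot 3\right)) = - (28 + \left(-2 + 2\right)) = - (28 + 0) = \left(-1\right) 28 = -28$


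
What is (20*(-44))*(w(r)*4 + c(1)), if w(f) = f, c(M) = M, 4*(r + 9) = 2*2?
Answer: 27280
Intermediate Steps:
r = -8 (r = -9 + (2*2)/4 = -9 + (1/4)*4 = -9 + 1 = -8)
(20*(-44))*(w(r)*4 + c(1)) = (20*(-44))*(-8*4 + 1) = -880*(-32 + 1) = -880*(-31) = 27280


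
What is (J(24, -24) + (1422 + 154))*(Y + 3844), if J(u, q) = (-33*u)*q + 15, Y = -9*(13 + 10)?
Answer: 74918563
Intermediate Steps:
Y = -207 (Y = -9*23 = -207)
J(u, q) = 15 - 33*q*u (J(u, q) = -33*q*u + 15 = 15 - 33*q*u)
(J(24, -24) + (1422 + 154))*(Y + 3844) = ((15 - 33*(-24)*24) + (1422 + 154))*(-207 + 3844) = ((15 + 19008) + 1576)*3637 = (19023 + 1576)*3637 = 20599*3637 = 74918563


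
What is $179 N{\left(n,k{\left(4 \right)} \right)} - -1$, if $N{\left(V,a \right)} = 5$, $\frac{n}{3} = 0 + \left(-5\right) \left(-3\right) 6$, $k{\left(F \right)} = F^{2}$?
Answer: $896$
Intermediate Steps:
$n = 270$ ($n = 3 \left(0 + \left(-5\right) \left(-3\right) 6\right) = 3 \left(0 + 15 \cdot 6\right) = 3 \left(0 + 90\right) = 3 \cdot 90 = 270$)
$179 N{\left(n,k{\left(4 \right)} \right)} - -1 = 179 \cdot 5 - -1 = 895 + \left(8 - 7\right) = 895 + 1 = 896$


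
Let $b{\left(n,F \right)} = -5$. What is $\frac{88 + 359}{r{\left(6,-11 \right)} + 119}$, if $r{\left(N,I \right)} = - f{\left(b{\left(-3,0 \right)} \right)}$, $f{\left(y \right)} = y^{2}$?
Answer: $\frac{447}{94} \approx 4.7553$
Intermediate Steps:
$r{\left(N,I \right)} = -25$ ($r{\left(N,I \right)} = - \left(-5\right)^{2} = \left(-1\right) 25 = -25$)
$\frac{88 + 359}{r{\left(6,-11 \right)} + 119} = \frac{88 + 359}{-25 + 119} = \frac{447}{94}$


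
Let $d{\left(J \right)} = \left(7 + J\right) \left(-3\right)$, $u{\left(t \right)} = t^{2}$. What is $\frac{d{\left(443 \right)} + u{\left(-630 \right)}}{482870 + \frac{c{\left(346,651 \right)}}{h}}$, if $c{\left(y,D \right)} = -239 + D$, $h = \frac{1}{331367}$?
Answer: $\frac{197775}{68503037} \approx 0.0028871$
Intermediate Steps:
$h = \frac{1}{331367} \approx 3.0178 \cdot 10^{-6}$
$d{\left(J \right)} = -21 - 3 J$
$\frac{d{\left(443 \right)} + u{\left(-630 \right)}}{482870 + \frac{c{\left(346,651 \right)}}{h}} = \frac{\left(-21 - 1329\right) + \left(-630\right)^{2}}{482870 + \left(-239 + 651\right) \frac{1}{\frac{1}{331367}}} = \frac{\left(-21 - 1329\right) + 396900}{482870 + 412 \cdot 331367} = \frac{-1350 + 396900}{482870 + 136523204} = \frac{395550}{137006074} = 395550 \cdot \frac{1}{137006074} = \frac{197775}{68503037}$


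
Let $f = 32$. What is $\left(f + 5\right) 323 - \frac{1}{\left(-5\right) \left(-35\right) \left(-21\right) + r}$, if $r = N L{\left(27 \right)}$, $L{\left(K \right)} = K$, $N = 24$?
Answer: $\frac{36175678}{3027} \approx 11951.0$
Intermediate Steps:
$r = 648$ ($r = 24 \cdot 27 = 648$)
$\left(f + 5\right) 323 - \frac{1}{\left(-5\right) \left(-35\right) \left(-21\right) + r} = \left(32 + 5\right) 323 - \frac{1}{\left(-5\right) \left(-35\right) \left(-21\right) + 648} = 37 \cdot 323 - \frac{1}{175 \left(-21\right) + 648} = 11951 - \frac{1}{-3675 + 648} = 11951 - \frac{1}{-3027} = 11951 - - \frac{1}{3027} = 11951 + \frac{1}{3027} = \frac{36175678}{3027}$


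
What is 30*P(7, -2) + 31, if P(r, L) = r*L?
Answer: -389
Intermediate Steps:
P(r, L) = L*r
30*P(7, -2) + 31 = 30*(-2*7) + 31 = 30*(-14) + 31 = -420 + 31 = -389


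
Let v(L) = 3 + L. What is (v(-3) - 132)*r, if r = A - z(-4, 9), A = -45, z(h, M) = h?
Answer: 5412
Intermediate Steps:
r = -41 (r = -45 - 1*(-4) = -45 + 4 = -41)
(v(-3) - 132)*r = ((3 - 3) - 132)*(-41) = (0 - 132)*(-41) = -132*(-41) = 5412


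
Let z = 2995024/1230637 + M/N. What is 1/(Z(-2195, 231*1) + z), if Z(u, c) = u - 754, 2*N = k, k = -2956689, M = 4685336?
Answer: -3638610880893/10732940028915985 ≈ -0.00033901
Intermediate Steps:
N = -2956689/2 (N = (½)*(-2956689) = -2956689/2 ≈ -1.4783e+6)
z = -2676541162528/3638610880893 (z = 2995024/1230637 + 4685336/(-2956689/2) = 2995024*(1/1230637) + 4685336*(-2/2956689) = 2995024/1230637 - 9370672/2956689 = -2676541162528/3638610880893 ≈ -0.73559)
Z(u, c) = -754 + u
1/(Z(-2195, 231*1) + z) = 1/((-754 - 2195) - 2676541162528/3638610880893) = 1/(-2949 - 2676541162528/3638610880893) = 1/(-10732940028915985/3638610880893) = -3638610880893/10732940028915985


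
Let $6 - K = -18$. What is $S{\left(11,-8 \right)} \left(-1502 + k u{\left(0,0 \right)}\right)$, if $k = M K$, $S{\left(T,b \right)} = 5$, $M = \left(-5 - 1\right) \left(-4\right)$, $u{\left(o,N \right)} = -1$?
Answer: $-10390$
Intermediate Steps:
$K = 24$ ($K = 6 - -18 = 6 + 18 = 24$)
$M = 24$ ($M = \left(-6\right) \left(-4\right) = 24$)
$k = 576$ ($k = 24 \cdot 24 = 576$)
$S{\left(11,-8 \right)} \left(-1502 + k u{\left(0,0 \right)}\right) = 5 \left(-1502 + 576 \left(-1\right)\right) = 5 \left(-1502 - 576\right) = 5 \left(-2078\right) = -10390$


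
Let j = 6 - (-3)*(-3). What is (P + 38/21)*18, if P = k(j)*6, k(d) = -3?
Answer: -2040/7 ≈ -291.43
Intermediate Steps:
j = -3 (j = 6 - 1*9 = 6 - 9 = -3)
P = -18 (P = -3*6 = -18)
(P + 38/21)*18 = (-18 + 38/21)*18 = -340/21*18 = -2040/7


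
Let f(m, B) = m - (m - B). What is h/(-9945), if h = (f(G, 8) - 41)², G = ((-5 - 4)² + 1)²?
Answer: -121/1105 ≈ -0.10950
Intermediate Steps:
G = 6724 (G = ((-9)² + 1)² = (81 + 1)² = 82² = 6724)
f(m, B) = B (f(m, B) = m + (B - m) = B)
h = 1089 (h = (8 - 41)² = (-33)² = 1089)
h/(-9945) = 1089/(-9945) = 1089*(-1/9945) = -121/1105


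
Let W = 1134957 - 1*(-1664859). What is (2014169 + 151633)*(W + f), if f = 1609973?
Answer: 9550729835778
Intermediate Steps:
W = 2799816 (W = 1134957 + 1664859 = 2799816)
(2014169 + 151633)*(W + f) = (2014169 + 151633)*(2799816 + 1609973) = 2165802*4409789 = 9550729835778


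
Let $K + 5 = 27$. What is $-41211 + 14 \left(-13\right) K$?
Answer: $-45215$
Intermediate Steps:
$K = 22$ ($K = -5 + 27 = 22$)
$-41211 + 14 \left(-13\right) K = -41211 + 14 \left(-13\right) 22 = -41211 - 4004 = -45215$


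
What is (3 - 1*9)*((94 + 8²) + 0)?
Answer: -948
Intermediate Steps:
(3 - 1*9)*((94 + 8²) + 0) = (3 - 9)*((94 + 64) + 0) = -6*(158 + 0) = -6*158 = -948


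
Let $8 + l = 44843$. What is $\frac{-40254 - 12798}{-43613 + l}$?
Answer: $- \frac{26526}{611} \approx -43.414$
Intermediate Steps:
$l = 44835$ ($l = -8 + 44843 = 44835$)
$\frac{-40254 - 12798}{-43613 + l} = \frac{-40254 - 12798}{-43613 + 44835} = - \frac{53052}{1222} = \left(-53052\right) \frac{1}{1222} = - \frac{26526}{611}$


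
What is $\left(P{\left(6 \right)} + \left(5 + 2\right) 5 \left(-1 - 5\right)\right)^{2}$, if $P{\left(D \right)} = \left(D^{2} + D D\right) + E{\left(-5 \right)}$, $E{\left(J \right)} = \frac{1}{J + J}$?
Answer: $\frac{1907161}{100} \approx 19072.0$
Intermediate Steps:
$E{\left(J \right)} = \frac{1}{2 J}$
$P{\left(D \right)} = - \frac{1}{10} + 2 D^{2}$ ($P{\left(D \right)} = \left(D^{2} + D D\right) + \frac{1}{2 \left(-5\right)} = \left(D^{2} + D^{2}\right) + \frac{1}{2} \left(- \frac{1}{5}\right) = 2 D^{2} - \frac{1}{10} = - \frac{1}{10} + 2 D^{2}$)
$\left(P{\left(6 \right)} + \left(5 + 2\right) 5 \left(-1 - 5\right)\right)^{2} = \left(\left(- \frac{1}{10} + 2 \cdot 6^{2}\right) + \left(5 + 2\right) 5 \left(-1 - 5\right)\right)^{2} = \left(\left(- \frac{1}{10} + 2 \cdot 36\right) + 7 \cdot 5 \left(-6\right)\right)^{2} = \left(\left(- \frac{1}{10} + 72\right) + 35 \left(-6\right)\right)^{2} = \left(\frac{719}{10} - 210\right)^{2} = \left(- \frac{1381}{10}\right)^{2} = \frac{1907161}{100}$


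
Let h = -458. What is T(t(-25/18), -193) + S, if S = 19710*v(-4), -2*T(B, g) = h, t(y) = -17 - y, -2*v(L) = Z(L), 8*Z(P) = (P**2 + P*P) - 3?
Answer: -283963/8 ≈ -35495.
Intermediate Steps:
Z(P) = -3/8 + P**2/4 (Z(P) = ((P**2 + P*P) - 3)/8 = ((P**2 + P**2) - 3)/8 = (2*P**2 - 3)/8 = (-3 + 2*P**2)/8 = -3/8 + P**2/4)
v(L) = 3/16 - L**2/8 (v(L) = -(-3/8 + L**2/4)/2 = 3/16 - L**2/8)
T(B, g) = 229 (T(B, g) = -1/2*(-458) = 229)
S = -285795/8 (S = 19710*(3/16 - 1/8*(-4)**2) = 19710*(3/16 - 1/8*16) = 19710*(3/16 - 2) = 19710*(-29/16) = -285795/8 ≈ -35724.)
T(t(-25/18), -193) + S = 229 - 285795/8 = -283963/8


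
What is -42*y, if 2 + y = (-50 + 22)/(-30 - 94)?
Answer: 2310/31 ≈ 74.516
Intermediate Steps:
y = -55/31 (y = -2 + (-50 + 22)/(-30 - 94) = -2 - 28/(-124) = -2 - 28*(-1/124) = -2 + 7/31 = -55/31 ≈ -1.7742)
-42*y = -42*(-55/31) = 2310/31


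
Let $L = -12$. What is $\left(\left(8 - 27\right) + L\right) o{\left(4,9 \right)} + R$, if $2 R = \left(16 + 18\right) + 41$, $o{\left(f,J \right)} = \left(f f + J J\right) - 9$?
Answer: $- \frac{5381}{2} \approx -2690.5$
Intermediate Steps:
$o{\left(f,J \right)} = -9 + J^{2} + f^{2}$ ($o{\left(f,J \right)} = \left(f^{2} + J^{2}\right) - 9 = \left(J^{2} + f^{2}\right) - 9 = -9 + J^{2} + f^{2}$)
$R = \frac{75}{2}$ ($R = \frac{\left(16 + 18\right) + 41}{2} = \frac{34 + 41}{2} = \frac{1}{2} \cdot 75 = \frac{75}{2} \approx 37.5$)
$\left(\left(8 - 27\right) + L\right) o{\left(4,9 \right)} + R = \left(\left(8 - 27\right) - 12\right) \left(-9 + 9^{2} + 4^{2}\right) + \frac{75}{2} = \left(-19 - 12\right) \left(-9 + 81 + 16\right) + \frac{75}{2} = \left(-31\right) 88 + \frac{75}{2} = -2728 + \frac{75}{2} = - \frac{5381}{2}$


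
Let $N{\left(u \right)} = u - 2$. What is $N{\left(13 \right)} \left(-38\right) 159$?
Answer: $-66462$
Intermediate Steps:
$N{\left(u \right)} = -2 + u$
$N{\left(13 \right)} \left(-38\right) 159 = \left(-2 + 13\right) \left(-38\right) 159 = 11 \left(-38\right) 159 = \left(-418\right) 159 = -66462$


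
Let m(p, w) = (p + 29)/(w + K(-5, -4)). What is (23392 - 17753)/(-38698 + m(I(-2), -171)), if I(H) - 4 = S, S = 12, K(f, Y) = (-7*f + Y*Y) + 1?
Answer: -671041/4605107 ≈ -0.14572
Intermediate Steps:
K(f, Y) = 1 + Y**2 - 7*f (K(f, Y) = (-7*f + Y**2) + 1 = (Y**2 - 7*f) + 1 = 1 + Y**2 - 7*f)
I(H) = 16 (I(H) = 4 + 12 = 16)
m(p, w) = (29 + p)/(52 + w) (m(p, w) = (p + 29)/(w + (1 + (-4)**2 - 7*(-5))) = (29 + p)/(w + (1 + 16 + 35)) = (29 + p)/(w + 52) = (29 + p)/(52 + w))
(23392 - 17753)/(-38698 + m(I(-2), -171)) = (23392 - 17753)/(-38698 + (29 + 16)/(52 - 171)) = 5639/(-38698 + 45/(-119)) = 5639/(-38698 - 1/119*45) = 5639/(-38698 - 45/119) = 5639/(-4605107/119) = 5639*(-119/4605107) = -671041/4605107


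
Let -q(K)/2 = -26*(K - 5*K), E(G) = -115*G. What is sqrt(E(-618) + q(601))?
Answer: I*sqrt(53938) ≈ 232.25*I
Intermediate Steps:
q(K) = -208*K (q(K) = -(-52)*(K - 5*K) = -(-52)*(-4*K) = -208*K)
sqrt(E(-618) + q(601)) = sqrt(-115*(-618) - 208*601) = sqrt(71070 - 125008) = sqrt(-53938) = I*sqrt(53938)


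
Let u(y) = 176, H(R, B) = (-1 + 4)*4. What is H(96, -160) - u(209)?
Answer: -164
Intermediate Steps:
H(R, B) = 12 (H(R, B) = 3*4 = 12)
H(96, -160) - u(209) = 12 - 1*176 = 12 - 176 = -164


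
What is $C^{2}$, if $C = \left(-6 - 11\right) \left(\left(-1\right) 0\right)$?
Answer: $0$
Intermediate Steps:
$C = 0$ ($C = \left(-17\right) 0 = 0$)
$C^{2} = 0^{2} = 0$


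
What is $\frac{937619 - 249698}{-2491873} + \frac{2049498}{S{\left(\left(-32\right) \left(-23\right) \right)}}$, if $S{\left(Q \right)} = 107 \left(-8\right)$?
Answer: $- \frac{82381896615}{34403924} \approx -2394.6$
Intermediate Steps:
$S{\left(Q \right)} = -856$
$\frac{937619 - 249698}{-2491873} + \frac{2049498}{S{\left(\left(-32\right) \left(-23\right) \right)}} = \frac{937619 - 249698}{-2491873} + \frac{2049498}{-856} = \left(937619 - 249698\right) \left(- \frac{1}{2491873}\right) + 2049498 \left(- \frac{1}{856}\right) = 687921 \left(- \frac{1}{2491873}\right) - \frac{1024749}{428} = - \frac{22191}{80383} - \frac{1024749}{428} = - \frac{82381896615}{34403924}$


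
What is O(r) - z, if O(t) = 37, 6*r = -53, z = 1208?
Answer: -1171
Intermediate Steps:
r = -53/6 (r = (⅙)*(-53) = -53/6 ≈ -8.8333)
O(r) - z = 37 - 1*1208 = 37 - 1208 = -1171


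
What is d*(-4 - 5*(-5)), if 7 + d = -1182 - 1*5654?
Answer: -143703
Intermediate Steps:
d = -6843 (d = -7 + (-1182 - 1*5654) = -7 + (-1182 - 5654) = -7 - 6836 = -6843)
d*(-4 - 5*(-5)) = -6843*(-4 - 5*(-5)) = -6843*(-4 + 25) = -6843*21 = -143703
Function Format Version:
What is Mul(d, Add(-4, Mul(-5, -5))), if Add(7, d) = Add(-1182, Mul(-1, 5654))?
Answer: -143703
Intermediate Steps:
d = -6843 (d = Add(-7, Add(-1182, Mul(-1, 5654))) = Add(-7, Add(-1182, -5654)) = Add(-7, -6836) = -6843)
Mul(d, Add(-4, Mul(-5, -5))) = Mul(-6843, Add(-4, Mul(-5, -5))) = Mul(-6843, Add(-4, 25)) = Mul(-6843, 21) = -143703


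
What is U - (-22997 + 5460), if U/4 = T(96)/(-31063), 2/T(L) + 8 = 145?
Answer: 74631000839/4255631 ≈ 17537.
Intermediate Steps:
T(L) = 2/137 (T(L) = 2/(-8 + 145) = 2/137)
U = -8/4255631 (U = 4*((2/137)/(-31063)) = 4*((2/137)*(-1/31063)) = 4*(-2/4255631) = -8/4255631 ≈ -1.8799e-6)
U - (-22997 + 5460) = -8/4255631 - (-22997 + 5460) = -8/4255631 - 1*(-17537) = -8/4255631 + 17537 = 74631000839/4255631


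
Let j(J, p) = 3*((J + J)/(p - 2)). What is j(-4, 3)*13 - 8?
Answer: -320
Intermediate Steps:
j(J, p) = 6*J/(-2 + p) (j(J, p) = 3*((2*J)/(-2 + p)) = 3*(2*J/(-2 + p)) = 6*J/(-2 + p))
j(-4, 3)*13 - 8 = (6*(-4)/(-2 + 3))*13 - 8 = (6*(-4)/1)*13 - 8 = (6*(-4)*1)*13 - 8 = -24*13 - 8 = -312 - 8 = -320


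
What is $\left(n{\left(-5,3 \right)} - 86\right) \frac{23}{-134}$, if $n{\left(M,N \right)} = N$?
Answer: $\frac{1909}{134} \approx 14.246$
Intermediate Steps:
$\left(n{\left(-5,3 \right)} - 86\right) \frac{23}{-134} = \left(3 - 86\right) \frac{23}{-134} = - 83 \cdot 23 \left(- \frac{1}{134}\right) = \left(-83\right) \left(- \frac{23}{134}\right) = \frac{1909}{134}$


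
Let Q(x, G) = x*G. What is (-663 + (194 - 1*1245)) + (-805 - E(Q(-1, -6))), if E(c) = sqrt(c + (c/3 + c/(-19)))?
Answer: -2519 - sqrt(2774)/19 ≈ -2521.8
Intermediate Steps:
Q(x, G) = G*x
E(c) = sqrt(4161)*sqrt(c)/57 (E(c) = sqrt(c + (c*(1/3) + c*(-1/19))) = sqrt(c + (c/3 - c/19)) = sqrt(c + 16*c/57) = sqrt(73*c/57) = sqrt(4161)*sqrt(c)/57)
(-663 + (194 - 1*1245)) + (-805 - E(Q(-1, -6))) = (-663 + (194 - 1*1245)) + (-805 - sqrt(4161)*sqrt(-6*(-1))/57) = (-663 + (194 - 1245)) + (-805 - sqrt(4161)*sqrt(6)/57) = (-663 - 1051) + (-805 - sqrt(2774)/19) = -1714 + (-805 - sqrt(2774)/19) = -2519 - sqrt(2774)/19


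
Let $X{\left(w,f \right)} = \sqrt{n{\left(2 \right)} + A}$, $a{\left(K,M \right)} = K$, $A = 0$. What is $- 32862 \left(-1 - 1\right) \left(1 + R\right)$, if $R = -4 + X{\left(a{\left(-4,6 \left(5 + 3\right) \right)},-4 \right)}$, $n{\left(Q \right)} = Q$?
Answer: $-197172 + 65724 \sqrt{2} \approx -1.0422 \cdot 10^{5}$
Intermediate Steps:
$X{\left(w,f \right)} = \sqrt{2}$ ($X{\left(w,f \right)} = \sqrt{2 + 0} = \sqrt{2}$)
$R = -4 + \sqrt{2} \approx -2.5858$
$- 32862 \left(-1 - 1\right) \left(1 + R\right) = - 32862 \left(-1 - 1\right) \left(1 - \left(4 - \sqrt{2}\right)\right) = - 32862 \left(- 2 \left(-3 + \sqrt{2}\right)\right) = - 32862 \left(6 - 2 \sqrt{2}\right) = -197172 + 65724 \sqrt{2}$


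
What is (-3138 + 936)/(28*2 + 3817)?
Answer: -734/1291 ≈ -0.56855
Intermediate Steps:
(-3138 + 936)/(28*2 + 3817) = -2202/(56 + 3817) = -2202/3873 = -2202*1/3873 = -734/1291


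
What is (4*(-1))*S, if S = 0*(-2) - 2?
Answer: 8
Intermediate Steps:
S = -2 (S = 0 - 2 = -2)
(4*(-1))*S = (4*(-1))*(-2) = -4*(-2) = 8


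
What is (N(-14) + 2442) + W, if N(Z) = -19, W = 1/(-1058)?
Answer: 2563533/1058 ≈ 2423.0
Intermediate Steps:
W = -1/1058 ≈ -0.00094518
(N(-14) + 2442) + W = (-19 + 2442) - 1/1058 = 2423 - 1/1058 = 2563533/1058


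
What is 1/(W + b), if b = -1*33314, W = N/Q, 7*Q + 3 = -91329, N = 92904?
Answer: -7611/253607048 ≈ -3.0011e-5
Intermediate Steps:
Q = -91332/7 (Q = -3/7 + (⅐)*(-91329) = -3/7 - 13047 = -91332/7 ≈ -13047.)
W = -54194/7611 (W = 92904/(-91332/7) = 92904*(-7/91332) = -54194/7611 ≈ -7.1205)
b = -33314
1/(W + b) = 1/(-54194/7611 - 33314) = 1/(-253607048/7611) = -7611/253607048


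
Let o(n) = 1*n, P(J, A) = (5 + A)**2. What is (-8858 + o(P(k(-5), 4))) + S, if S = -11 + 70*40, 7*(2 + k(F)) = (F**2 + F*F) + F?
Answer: -5988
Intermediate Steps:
k(F) = -2 + F/7 + 2*F**2/7 (k(F) = -2 + ((F**2 + F*F) + F)/7 = -2 + ((F**2 + F**2) + F)/7 = -2 + (2*F**2 + F)/7 = -2 + (F + 2*F**2)/7 = -2 + (F/7 + 2*F**2/7) = -2 + F/7 + 2*F**2/7)
o(n) = n
S = 2789 (S = -11 + 2800 = 2789)
(-8858 + o(P(k(-5), 4))) + S = (-8858 + (5 + 4)**2) + 2789 = (-8858 + 9**2) + 2789 = (-8858 + 81) + 2789 = -8777 + 2789 = -5988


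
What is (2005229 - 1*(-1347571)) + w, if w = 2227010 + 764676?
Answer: 6344486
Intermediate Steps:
w = 2991686
(2005229 - 1*(-1347571)) + w = (2005229 - 1*(-1347571)) + 2991686 = (2005229 + 1347571) + 2991686 = 3352800 + 2991686 = 6344486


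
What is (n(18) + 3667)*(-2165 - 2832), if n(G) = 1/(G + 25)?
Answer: -787936954/43 ≈ -1.8324e+7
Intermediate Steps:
n(G) = 1/(25 + G)
(n(18) + 3667)*(-2165 - 2832) = (1/(25 + 18) + 3667)*(-2165 - 2832) = (1/43 + 3667)*(-4997) = (157682/43)*(-4997) = -787936954/43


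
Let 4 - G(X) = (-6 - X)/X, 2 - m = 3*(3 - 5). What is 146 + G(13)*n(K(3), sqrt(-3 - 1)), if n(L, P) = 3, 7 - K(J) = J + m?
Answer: 2111/13 ≈ 162.38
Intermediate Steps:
m = 8 (m = 2 - 3*(3 - 5) = 2 - 3*(-2) = 2 - 1*(-6) = 2 + 6 = 8)
G(X) = 4 - (-6 - X)/X
K(J) = -1 - J (K(J) = 7 - (J + 8) = 7 - (8 + J) = 7 + (-8 - J) = -1 - J)
146 + G(13)*n(K(3), sqrt(-3 - 1)) = 146 + (5 + 6/13)*3 = 146 + (71/13)*3 = 146 + 213/13 = 2111/13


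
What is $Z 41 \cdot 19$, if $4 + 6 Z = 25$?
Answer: $\frac{5453}{2} \approx 2726.5$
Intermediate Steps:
$Z = \frac{7}{2}$ ($Z = - \frac{2}{3} + \frac{1}{6} \cdot 25 = - \frac{2}{3} + \frac{25}{6} = \frac{7}{2} \approx 3.5$)
$Z 41 \cdot 19 = \frac{7}{2} \cdot 41 \cdot 19 = \frac{287}{2} \cdot 19 = \frac{5453}{2}$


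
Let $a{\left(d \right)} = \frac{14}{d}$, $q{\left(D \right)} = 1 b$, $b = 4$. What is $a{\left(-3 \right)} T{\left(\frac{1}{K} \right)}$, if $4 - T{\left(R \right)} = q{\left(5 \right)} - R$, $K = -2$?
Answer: $\frac{7}{3} \approx 2.3333$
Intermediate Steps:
$q{\left(D \right)} = 4$ ($q{\left(D \right)} = 1 \cdot 4 = 4$)
$T{\left(R \right)} = R$ ($T{\left(R \right)} = 4 - \left(4 - R\right) = 4 + \left(-4 + R\right) = R$)
$a{\left(-3 \right)} T{\left(\frac{1}{K} \right)} = \frac{14 \frac{1}{-3}}{-2} = 14 \left(- \frac{1}{3}\right) \left(- \frac{1}{2}\right) = \left(- \frac{14}{3}\right) \left(- \frac{1}{2}\right) = \frac{7}{3}$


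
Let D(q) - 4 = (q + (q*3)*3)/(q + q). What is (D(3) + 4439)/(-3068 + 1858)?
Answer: -2224/605 ≈ -3.6760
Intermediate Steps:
D(q) = 9 (D(q) = 4 + (q + (q*3)*3)/(q + q) = 4 + (q + (3*q)*3)/((2*q)) = 4 + (q + 9*q)*(1/(2*q)) = 4 + (10*q)*(1/(2*q)) = 4 + 5 = 9)
(D(3) + 4439)/(-3068 + 1858) = (9 + 4439)/(-3068 + 1858) = 4448/(-1210) = 4448*(-1/1210) = -2224/605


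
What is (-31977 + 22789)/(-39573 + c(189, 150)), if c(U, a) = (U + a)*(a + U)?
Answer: -2297/18837 ≈ -0.12194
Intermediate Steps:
c(U, a) = (U + a)² (c(U, a) = (U + a)*(U + a) = (U + a)²)
(-31977 + 22789)/(-39573 + c(189, 150)) = (-31977 + 22789)/(-39573 + (189 + 150)²) = -9188/(-39573 + 339²) = -9188/(-39573 + 114921) = -9188/75348 = -9188*1/75348 = -2297/18837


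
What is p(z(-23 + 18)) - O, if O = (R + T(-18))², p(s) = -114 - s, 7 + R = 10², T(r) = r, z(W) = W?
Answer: -5734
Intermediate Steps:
R = 93 (R = -7 + 10² = -7 + 100 = 93)
O = 5625 (O = (93 - 18)² = 75² = 5625)
p(z(-23 + 18)) - O = (-114 - (-23 + 18)) - 1*5625 = (-114 - 1*(-5)) - 5625 = (-114 + 5) - 5625 = -109 - 5625 = -5734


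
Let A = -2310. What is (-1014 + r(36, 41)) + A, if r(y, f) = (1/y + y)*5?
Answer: -113179/36 ≈ -3143.9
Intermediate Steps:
r(y, f) = 5*y + 5/y (r(y, f) = (y + 1/y)*5 = 5*y + 5/y)
(-1014 + r(36, 41)) + A = (-1014 + (5*36 + 5/36)) - 2310 = (-1014 + (180 + 5*(1/36))) - 2310 = (-1014 + (180 + 5/36)) - 2310 = (-1014 + 6485/36) - 2310 = -30019/36 - 2310 = -113179/36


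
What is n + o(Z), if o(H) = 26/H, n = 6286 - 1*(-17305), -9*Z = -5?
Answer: 118189/5 ≈ 23638.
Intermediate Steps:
Z = 5/9 (Z = -⅑*(-5) = 5/9 ≈ 0.55556)
n = 23591 (n = 6286 + 17305 = 23591)
n + o(Z) = 23591 + 26/(5/9) = 23591 + 26*(9/5) = 23591 + 234/5 = 118189/5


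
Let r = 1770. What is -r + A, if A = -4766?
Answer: -6536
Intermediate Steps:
-r + A = -1*1770 - 4766 = -1770 - 4766 = -6536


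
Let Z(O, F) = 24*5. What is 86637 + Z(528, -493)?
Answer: 86757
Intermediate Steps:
Z(O, F) = 120
86637 + Z(528, -493) = 86637 + 120 = 86757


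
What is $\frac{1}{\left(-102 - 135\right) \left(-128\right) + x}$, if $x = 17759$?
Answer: $\frac{1}{48095} \approx 2.0792 \cdot 10^{-5}$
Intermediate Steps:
$\frac{1}{\left(-102 - 135\right) \left(-128\right) + x} = \frac{1}{\left(-102 - 135\right) \left(-128\right) + 17759} = \frac{1}{\left(-237\right) \left(-128\right) + 17759} = \frac{1}{30336 + 17759} = \frac{1}{48095}$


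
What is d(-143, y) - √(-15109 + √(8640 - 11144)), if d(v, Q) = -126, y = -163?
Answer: -126 - √(-15109 + 2*I*√626) ≈ -126.2 - 122.92*I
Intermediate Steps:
d(-143, y) - √(-15109 + √(8640 - 11144)) = -126 - √(-15109 + √(8640 - 11144)) = -126 - √(-15109 + √(-2504)) = -126 - √(-15109 + 2*I*√626)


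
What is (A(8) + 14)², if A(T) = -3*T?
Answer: 100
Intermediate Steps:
(A(8) + 14)² = (-3*8 + 14)² = (-24 + 14)² = (-10)² = 100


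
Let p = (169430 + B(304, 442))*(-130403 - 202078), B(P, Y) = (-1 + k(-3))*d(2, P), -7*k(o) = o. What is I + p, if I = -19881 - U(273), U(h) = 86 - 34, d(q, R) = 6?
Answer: -394317950797/7 ≈ -5.6331e+10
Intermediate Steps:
k(o) = -o/7
U(h) = 52
B(P, Y) = -24/7 (B(P, Y) = (-1 - ⅐*(-3))*6 = (-1 + 3/7)*6 = -4/7*6 = -24/7)
p = -394317811266/7 (p = (169430 - 24/7)*(-130403 - 202078) = (1185986/7)*(-332481) = -394317811266/7 ≈ -5.6331e+10)
I = -19933 (I = -19881 - 1*52 = -19881 - 52 = -19933)
I + p = -19933 - 394317811266/7 = -394317950797/7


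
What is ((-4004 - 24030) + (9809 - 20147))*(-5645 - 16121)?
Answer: 835204952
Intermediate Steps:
((-4004 - 24030) + (9809 - 20147))*(-5645 - 16121) = (-28034 - 10338)*(-21766) = -38372*(-21766) = 835204952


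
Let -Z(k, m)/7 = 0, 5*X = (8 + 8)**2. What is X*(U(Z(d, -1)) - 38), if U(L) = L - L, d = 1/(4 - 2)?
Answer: -9728/5 ≈ -1945.6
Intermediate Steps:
d = 1/2 ≈ 0.50000
X = 256/5 (X = (8 + 8)**2/5 = (1/5)*16**2 = (1/5)*256 = 256/5 ≈ 51.200)
Z(k, m) = 0 (Z(k, m) = -7*0 = 0)
U(L) = 0
X*(U(Z(d, -1)) - 38) = 256*(0 - 38)/5 = (256/5)*(-38) = -9728/5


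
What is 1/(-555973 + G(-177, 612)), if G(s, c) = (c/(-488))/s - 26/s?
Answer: -21594/12005677637 ≈ -1.7986e-6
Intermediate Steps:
G(s, c) = -26/s - c/(488*s) (G(s, c) = (c*(-1/488))/s - 26/s = (-c/488)/s - 26/s = -c/(488*s) - 26/s = -26/s - c/(488*s))
1/(-555973 + G(-177, 612)) = 1/(-555973 + (1/488)*(-12688 - 1*612)/(-177)) = 1/(-555973 + (1/488)*(-1/177)*(-12688 - 612)) = 1/(-555973 + (1/488)*(-1/177)*(-13300)) = 1/(-555973 + 3325/21594) = 1/(-12005677637/21594) = -21594/12005677637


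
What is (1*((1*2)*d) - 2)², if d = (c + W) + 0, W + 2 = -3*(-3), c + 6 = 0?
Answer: 0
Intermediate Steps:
c = -6 (c = -6 + 0 = -6)
W = 7 (W = -2 - 3*(-3) = -2 + 9 = 7)
d = 1 (d = (-6 + 7) + 0 = 1 + 0 = 1)
(1*((1*2)*d) - 2)² = (1*((1*2)*1) - 2)² = (1*(2*1) - 2)² = (1*2 - 2)² = (2 - 2)² = 0² = 0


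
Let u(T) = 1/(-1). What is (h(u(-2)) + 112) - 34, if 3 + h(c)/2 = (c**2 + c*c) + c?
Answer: 74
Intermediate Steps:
u(T) = -1
h(c) = -6 + 2*c + 4*c**2 (h(c) = -6 + 2*((c**2 + c*c) + c) = -6 + 2*((c**2 + c**2) + c) = -6 + 2*(2*c**2 + c) = -6 + 2*(c + 2*c**2) = -6 + (2*c + 4*c**2) = -6 + 2*c + 4*c**2)
(h(u(-2)) + 112) - 34 = ((-6 + 2*(-1) + 4*(-1)**2) + 112) - 34 = ((-6 - 2 + 4*1) + 112) - 34 = ((-6 - 2 + 4) + 112) - 34 = (-4 + 112) - 34 = 108 - 34 = 74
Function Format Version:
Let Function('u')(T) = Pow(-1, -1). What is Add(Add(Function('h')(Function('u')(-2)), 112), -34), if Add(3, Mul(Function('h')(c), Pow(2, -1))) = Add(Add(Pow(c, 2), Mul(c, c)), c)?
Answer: 74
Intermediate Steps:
Function('u')(T) = -1
Function('h')(c) = Add(-6, Mul(2, c), Mul(4, Pow(c, 2))) (Function('h')(c) = Add(-6, Mul(2, Add(Add(Pow(c, 2), Mul(c, c)), c))) = Add(-6, Mul(2, Add(Add(Pow(c, 2), Pow(c, 2)), c))) = Add(-6, Mul(2, Add(Mul(2, Pow(c, 2)), c))) = Add(-6, Mul(2, Add(c, Mul(2, Pow(c, 2))))) = Add(-6, Add(Mul(2, c), Mul(4, Pow(c, 2)))) = Add(-6, Mul(2, c), Mul(4, Pow(c, 2))))
Add(Add(Function('h')(Function('u')(-2)), 112), -34) = Add(Add(Add(-6, Mul(2, -1), Mul(4, Pow(-1, 2))), 112), -34) = Add(Add(Add(-6, -2, Mul(4, 1)), 112), -34) = Add(Add(Add(-6, -2, 4), 112), -34) = Add(Add(-4, 112), -34) = Add(108, -34) = 74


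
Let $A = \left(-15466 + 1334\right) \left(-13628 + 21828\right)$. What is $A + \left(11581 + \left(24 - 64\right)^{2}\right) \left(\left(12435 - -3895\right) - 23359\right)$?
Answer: $-208531649$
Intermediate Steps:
$A = -115882400$ ($A = \left(-14132\right) 8200 = -115882400$)
$A + \left(11581 + \left(24 - 64\right)^{2}\right) \left(\left(12435 - -3895\right) - 23359\right) = -115882400 + \left(11581 + \left(24 - 64\right)^{2}\right) \left(\left(12435 - -3895\right) - 23359\right) = -115882400 + \left(11581 + \left(-40\right)^{2}\right) \left(\left(12435 + 3895\right) - 23359\right) = -115882400 + \left(11581 + 1600\right) \left(16330 - 23359\right) = -115882400 + 13181 \left(-7029\right) = -115882400 - 92649249 = -208531649$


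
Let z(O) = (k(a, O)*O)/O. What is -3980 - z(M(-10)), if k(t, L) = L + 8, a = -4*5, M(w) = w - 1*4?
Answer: -3974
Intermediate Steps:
M(w) = -4 + w (M(w) = w - 4 = -4 + w)
a = -20
k(t, L) = 8 + L
z(O) = 8 + O (z(O) = ((8 + O)*O)/O = (O*(8 + O))/O = 8 + O)
-3980 - z(M(-10)) = -3980 - (8 + (-4 - 10)) = -3980 - (8 - 14) = -3980 - 1*(-6) = -3980 + 6 = -3974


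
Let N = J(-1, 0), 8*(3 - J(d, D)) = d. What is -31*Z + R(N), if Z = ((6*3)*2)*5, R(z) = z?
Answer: -44615/8 ≈ -5576.9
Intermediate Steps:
J(d, D) = 3 - d/8
N = 25/8 (N = 3 - 1/8*(-1) = 3 + 1/8 = 25/8 ≈ 3.1250)
Z = 180 (Z = (18*2)*5 = 36*5 = 180)
-31*Z + R(N) = -31*180 + 25/8 = -5580 + 25/8 = -44615/8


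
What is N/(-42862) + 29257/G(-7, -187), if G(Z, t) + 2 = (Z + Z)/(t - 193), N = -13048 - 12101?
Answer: -238253190883/15987526 ≈ -14902.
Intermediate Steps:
N = -25149
G(Z, t) = -2 + 2*Z/(-193 + t) (G(Z, t) = -2 + (Z + Z)/(t - 193) = -2 + (2*Z)/(-193 + t) = -2 + 2*Z/(-193 + t))
N/(-42862) + 29257/G(-7, -187) = -25149/(-42862) + 29257/((2*(193 - 7 - 1*(-187))/(-193 - 187))) = -25149*(-1/42862) + 29257/((2*(193 - 7 + 187)/(-380))) = 25149/42862 + 29257/((2*(-1/380)*373)) = 25149/42862 + 29257/(-373/190) = 25149/42862 + 29257*(-190/373) = 25149/42862 - 5558830/373 = -238253190883/15987526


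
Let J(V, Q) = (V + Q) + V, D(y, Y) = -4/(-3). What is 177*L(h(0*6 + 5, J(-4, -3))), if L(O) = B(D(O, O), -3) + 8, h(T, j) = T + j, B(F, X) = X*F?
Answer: 708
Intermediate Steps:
D(y, Y) = 4/3 (D(y, Y) = -4*(-⅓) = 4/3)
J(V, Q) = Q + 2*V (J(V, Q) = (Q + V) + V = Q + 2*V)
B(F, X) = F*X
L(O) = 4 (L(O) = (4/3)*(-3) + 8 = -4 + 8 = 4)
177*L(h(0*6 + 5, J(-4, -3))) = 177*4 = 708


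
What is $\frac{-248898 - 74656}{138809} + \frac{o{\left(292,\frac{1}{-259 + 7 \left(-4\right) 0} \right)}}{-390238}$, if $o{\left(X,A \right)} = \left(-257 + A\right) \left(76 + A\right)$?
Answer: $- \frac{376726729735432}{165167285026541} \approx -2.2809$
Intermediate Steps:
$\frac{-248898 - 74656}{138809} + \frac{o{\left(292,\frac{1}{-259 + 7 \left(-4\right) 0} \right)}}{-390238} = \frac{-248898 - 74656}{138809} + \frac{-19532 + \left(\frac{1}{-259 + 7 \left(-4\right) 0}\right)^{2} - \frac{181}{-259 + 7 \left(-4\right) 0}}{-390238} = \left(-248898 - 74656\right) \frac{1}{138809} + \left(-19532 + \left(\frac{1}{-259 - 0}\right)^{2} - \frac{181}{-259 - 0}\right) \left(- \frac{1}{390238}\right) = \left(-323554\right) \frac{1}{138809} + \left(-19532 + \left(\frac{1}{-259 + 0}\right)^{2} - \frac{181}{-259 + 0}\right) \left(- \frac{1}{390238}\right) = - \frac{29414}{12619} + \left(-19532 + \left(\frac{1}{-259}\right)^{2} - \frac{181}{-259}\right) \left(- \frac{1}{390238}\right) = - \frac{29414}{12619} + \left(-19532 + \left(- \frac{1}{259}\right)^{2} - - \frac{181}{259}\right) \left(- \frac{1}{390238}\right) = - \frac{29414}{12619} + \left(-19532 + \frac{1}{67081} + \frac{181}{259}\right) \left(- \frac{1}{390238}\right) = - \frac{29414}{12619} - - \frac{655089606}{13088777639} = - \frac{29414}{12619} + \frac{655089606}{13088777639} = - \frac{376726729735432}{165167285026541}$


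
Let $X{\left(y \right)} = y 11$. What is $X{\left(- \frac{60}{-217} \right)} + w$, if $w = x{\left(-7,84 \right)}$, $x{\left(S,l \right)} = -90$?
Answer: $- \frac{18870}{217} \approx -86.958$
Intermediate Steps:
$w = -90$
$X{\left(y \right)} = 11 y$
$X{\left(- \frac{60}{-217} \right)} + w = 11 \left(- \frac{60}{-217}\right) - 90 = 11 \left(\left(-60\right) \left(- \frac{1}{217}\right)\right) - 90 = 11 \cdot \frac{60}{217} - 90 = \frac{660}{217} - 90 = - \frac{18870}{217}$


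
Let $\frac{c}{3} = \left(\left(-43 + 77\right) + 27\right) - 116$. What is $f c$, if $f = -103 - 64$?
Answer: $27555$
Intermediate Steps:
$c = -165$ ($c = 3 \left(\left(\left(-43 + 77\right) + 27\right) - 116\right) = 3 \left(\left(34 + 27\right) - 116\right) = 3 \left(61 - 116\right) = 3 \left(-55\right) = -165$)
$f = -167$
$f c = \left(-167\right) \left(-165\right) = 27555$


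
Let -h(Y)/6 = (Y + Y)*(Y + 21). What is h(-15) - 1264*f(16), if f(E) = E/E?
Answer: -184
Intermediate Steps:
f(E) = 1
h(Y) = -12*Y*(21 + Y) (h(Y) = -6*(Y + Y)*(Y + 21) = -6*2*Y*(21 + Y) = -12*Y*(21 + Y))
h(-15) - 1264*f(16) = -12*(-15)*(21 - 15) - 1264*1 = -12*(-15)*6 - 1264 = 1080 - 1264 = -184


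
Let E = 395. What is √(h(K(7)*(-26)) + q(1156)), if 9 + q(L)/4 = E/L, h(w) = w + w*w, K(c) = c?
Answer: √9510229/17 ≈ 181.40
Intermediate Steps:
h(w) = w + w²
q(L) = -36 + 1580/L (q(L) = -36 + 4*(395/L) = -36 + 1580/L)
√(h(K(7)*(-26)) + q(1156)) = √((7*(-26))*(1 + 7*(-26)) + (-36 + 1580/1156)) = √(-182*(1 - 182) + (-36 + 1580*(1/1156))) = √(-182*(-181) + (-36 + 395/289)) = √(32942 - 10009/289) = √(9510229/289) = √9510229/17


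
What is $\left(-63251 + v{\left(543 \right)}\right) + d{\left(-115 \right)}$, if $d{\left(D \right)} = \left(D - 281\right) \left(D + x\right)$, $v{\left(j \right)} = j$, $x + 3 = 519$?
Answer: $-221504$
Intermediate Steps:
$x = 516$ ($x = -3 + 519 = 516$)
$d{\left(D \right)} = \left(-281 + D\right) \left(516 + D\right)$ ($d{\left(D \right)} = \left(D - 281\right) \left(D + 516\right) = \left(D - 281\right) \left(516 + D\right) = \left(-281 + D\right) \left(516 + D\right)$)
$\left(-63251 + v{\left(543 \right)}\right) + d{\left(-115 \right)} = \left(-63251 + 543\right) + \left(-144996 + \left(-115\right)^{2} + 235 \left(-115\right)\right) = -62708 - 158796 = -221504$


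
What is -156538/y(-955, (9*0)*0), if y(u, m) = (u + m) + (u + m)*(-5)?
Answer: -78269/1910 ≈ -40.979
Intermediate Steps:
y(u, m) = -4*m - 4*u (y(u, m) = (m + u) + (m + u)*(-5) = (m + u) + (-5*m - 5*u) = -4*m - 4*u)
-156538/y(-955, (9*0)*0) = -156538/(-4*9*0*0 - 4*(-955)) = -156538/(-0*0 + 3820) = -156538/(-4*0 + 3820) = -156538/(0 + 3820) = -156538/3820 = -156538*1/3820 = -78269/1910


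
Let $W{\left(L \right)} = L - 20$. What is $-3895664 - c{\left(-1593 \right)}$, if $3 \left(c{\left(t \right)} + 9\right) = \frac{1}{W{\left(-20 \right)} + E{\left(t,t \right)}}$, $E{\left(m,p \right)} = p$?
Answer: $- \frac{19084813844}{4899} \approx -3.8957 \cdot 10^{6}$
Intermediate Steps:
$W{\left(L \right)} = -20 + L$
$c{\left(t \right)} = -9 + \frac{1}{3 \left(-40 + t\right)}$ ($c{\left(t \right)} = -9 + \frac{1}{3 \left(\left(-20 - 20\right) + t\right)} = -9 + \frac{1}{3 \left(-40 + t\right)}$)
$-3895664 - c{\left(-1593 \right)} = -3895664 - \frac{1081 - -43011}{3 \left(-40 - 1593\right)} = -3895664 - \frac{1081 + 43011}{3 \left(-1633\right)} = -3895664 - \frac{1}{3} \left(- \frac{1}{1633}\right) 44092 = -3895664 - - \frac{44092}{4899} = -3895664 + \frac{44092}{4899} = - \frac{19084813844}{4899}$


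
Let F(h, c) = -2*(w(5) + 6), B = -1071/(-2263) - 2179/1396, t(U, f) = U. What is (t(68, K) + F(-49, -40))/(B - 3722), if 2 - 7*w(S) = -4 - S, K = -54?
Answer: -1168884760/82332493719 ≈ -0.014197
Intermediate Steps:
w(S) = 6/7 + S/7 (w(S) = 2/7 - (-4 - S)/7 = 2/7 + (4/7 + S/7) = 6/7 + S/7)
B = -3435961/3159148 (B = -1071*(-1/2263) - 2179*1/1396 = 1071/2263 - 2179/1396 = -3435961/3159148 ≈ -1.0876)
F(h, c) = -106/7 (F(h, c) = -2*((6/7 + (⅐)*5) + 6) = -2*((6/7 + 5/7) + 6) = -2*(11/7 + 6) = -2*53/7 = -106/7)
(t(68, K) + F(-49, -40))/(B - 3722) = (68 - 106/7)/(-3435961/3159148 - 3722) = 370/(7*(-11761784817/3159148)) = (370/7)*(-3159148/11761784817) = -1168884760/82332493719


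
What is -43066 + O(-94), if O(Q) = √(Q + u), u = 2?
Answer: -43066 + 2*I*√23 ≈ -43066.0 + 9.5917*I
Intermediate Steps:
O(Q) = √(2 + Q) (O(Q) = √(Q + 2) = √(2 + Q))
-43066 + O(-94) = -43066 + √(2 - 94) = -43066 + √(-92) = -43066 + 2*I*√23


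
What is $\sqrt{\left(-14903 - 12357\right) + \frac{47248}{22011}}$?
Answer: $\frac{2 i \sqrt{3301499290683}}{22011} \approx 165.1 i$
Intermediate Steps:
$\sqrt{\left(-14903 - 12357\right) + \frac{47248}{22011}} = \sqrt{-27260 + 47248 \cdot \frac{1}{22011}} = \sqrt{-27260 + \frac{47248}{22011}} = \sqrt{- \frac{599972612}{22011}} = \frac{2 i \sqrt{3301499290683}}{22011}$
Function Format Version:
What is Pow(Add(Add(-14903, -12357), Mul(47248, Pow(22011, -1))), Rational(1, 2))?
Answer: Mul(Rational(2, 22011), I, Pow(3301499290683, Rational(1, 2))) ≈ Mul(165.10, I)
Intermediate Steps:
Pow(Add(Add(-14903, -12357), Mul(47248, Pow(22011, -1))), Rational(1, 2)) = Pow(Add(-27260, Mul(47248, Rational(1, 22011))), Rational(1, 2)) = Pow(Add(-27260, Rational(47248, 22011)), Rational(1, 2)) = Pow(Rational(-599972612, 22011), Rational(1, 2)) = Mul(Rational(2, 22011), I, Pow(3301499290683, Rational(1, 2)))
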